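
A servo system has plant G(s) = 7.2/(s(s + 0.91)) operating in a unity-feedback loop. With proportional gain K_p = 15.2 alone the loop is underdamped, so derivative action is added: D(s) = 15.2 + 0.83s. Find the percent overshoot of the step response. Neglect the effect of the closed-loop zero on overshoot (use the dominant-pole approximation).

33.5%

Forward path: (15.2 + 0.83s)·7.2/(s(s+0.91)). The closed-loop characteristic equation is s² + (0.91 + 7.2·0.83)s + 7.2·15.2 = 0.
That is s² + 6.886s + 109.4 = 0, so ω_n = 10.46 rad/s and ζ = 6.886/(2·10.46) = 0.3291.
%OS = 100·exp(−πζ/√(1−ζ²)) = 33.5%.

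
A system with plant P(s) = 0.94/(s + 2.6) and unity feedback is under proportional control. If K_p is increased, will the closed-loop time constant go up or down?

Closed-loop pole is at s = −(2.6+K_p·0.94); larger K_p moves it further left, so τ = 1/(2.6+K_p·0.94) decreases.

decrease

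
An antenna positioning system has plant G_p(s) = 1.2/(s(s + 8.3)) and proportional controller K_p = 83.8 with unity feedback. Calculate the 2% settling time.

T_s ≈ 0.964 s

The closed-loop denominator s² + 8.3s + 100.6 gives ω_n = √100.6 = 10.03 and ζ = 8.3/(2ω_n) = 0.4138.
2% settling time T_s ≈ 4/(ζω_n) = 4/4.15 = 0.964 s.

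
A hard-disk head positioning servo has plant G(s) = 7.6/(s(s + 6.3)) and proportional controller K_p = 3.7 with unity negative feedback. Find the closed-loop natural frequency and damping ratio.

ω_n = 5.3 rad/s, ζ = 0.594

1 + K_p·G(s) = 0 gives s² + 6.3s + 28.12 = 0.
So ω_n² = 28.12 ⇒ ω_n = 5.303 rad/s, and ζ = 6.3/(2ω_n) = 0.594.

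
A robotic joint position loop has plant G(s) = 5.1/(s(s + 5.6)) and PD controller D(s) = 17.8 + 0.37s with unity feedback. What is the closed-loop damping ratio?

Forward path: (17.8 + 0.37s)·5.1/(s(s+5.6)). The closed-loop characteristic equation is s² + (5.6 + 5.1·0.37)s + 5.1·17.8 = 0.
That is s² + 7.487s + 90.78 = 0, so ω_n = 9.528 rad/s and ζ = 7.487/(2·9.528) = 0.3929.

ζ = 0.393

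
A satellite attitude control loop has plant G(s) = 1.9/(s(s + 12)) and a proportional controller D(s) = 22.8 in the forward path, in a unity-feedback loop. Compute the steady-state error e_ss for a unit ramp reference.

0.277

The loop has one pole at the origin (type 1). Velocity error constant K_v = lim_{s→0} s·D(s)G(s) = 22.8·1.9/12 = 3.61.
Steady-state error to a unit ramp: e_ss = 1/K_v = 0.277.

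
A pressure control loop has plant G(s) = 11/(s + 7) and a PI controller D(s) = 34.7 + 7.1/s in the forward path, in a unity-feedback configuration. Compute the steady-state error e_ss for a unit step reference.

The open loop D(s)G(s) has a pole at the origin (type 1), so the static position error constant is infinite and e_ss = 1/(1+∞) = 0.

0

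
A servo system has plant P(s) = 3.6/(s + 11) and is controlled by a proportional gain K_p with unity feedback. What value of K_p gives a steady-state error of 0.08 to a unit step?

K_p = 35.1

The loop is type 0, so e_ss(step) = 1/(1 + K_pos) with K_pos = K_p·P(0).
P(0) = 0.3273. Require 1/(1 + K_p·0.3273) = 0.08, so 1 + 0.3273·K_p = 12.5.
K_p = (12.5 − 1)/0.3273 = 35.1.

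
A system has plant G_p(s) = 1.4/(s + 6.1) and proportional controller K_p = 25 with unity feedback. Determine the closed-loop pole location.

Closed-loop transfer function: T(s) = K_p·G_p(s)/(1 + K_p·G_p(s)) = 35/(s + 6.1 + 35) = 35/(s + 41.1).
The closed-loop pole is at s = −41.1.

s = -41.1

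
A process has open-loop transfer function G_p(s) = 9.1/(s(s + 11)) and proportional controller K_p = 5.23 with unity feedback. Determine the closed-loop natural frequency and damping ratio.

1 + K_p·G_p(s) = 0 gives s² + 11s + 47.59 = 0.
So ω_n² = 47.59 ⇒ ω_n = 6.899 rad/s, and ζ = 11/(2ω_n) = 0.797.

ω_n = 6.9 rad/s, ζ = 0.797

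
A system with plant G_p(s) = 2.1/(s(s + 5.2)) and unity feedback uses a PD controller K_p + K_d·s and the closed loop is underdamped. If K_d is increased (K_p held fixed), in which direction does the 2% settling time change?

Characteristic equation s² + (5.2 + 2.1K_d)s + 2.1K_p = 0: raising K_d increases ζω_n = (5.2+2.1K_d)/2 while the loop stays underdamped, so T_s ≈ 4/(ζω_n) decreases.

decrease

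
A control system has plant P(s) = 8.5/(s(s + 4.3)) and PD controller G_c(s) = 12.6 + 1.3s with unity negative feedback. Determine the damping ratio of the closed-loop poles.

ζ = 0.742

Forward path: (12.6 + 1.3s)·8.5/(s(s+4.3)). The closed-loop characteristic equation is s² + (4.3 + 8.5·1.3)s + 8.5·12.6 = 0.
That is s² + 15.35s + 107.1 = 0, so ω_n = 10.35 rad/s and ζ = 15.35/(2·10.35) = 0.7416.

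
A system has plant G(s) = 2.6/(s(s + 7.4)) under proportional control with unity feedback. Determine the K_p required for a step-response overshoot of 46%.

From %OS = 100·exp(−πζ/√(1−ζ²)) = 46%, ζ = −ln(0.46)/√(π²+ln²(0.46)) = 0.24.
Characteristic equation s² + 7.4s + 2.6K_p = 0 gives ζ = 7.4/(2√(2.6K_p)).
Setting ζ = 0.24: √(2.6K_p) = 7.4/(2·0.24) = 15.42, so K_p = 237.8/2.6 = 91.4.

K_p = 91.4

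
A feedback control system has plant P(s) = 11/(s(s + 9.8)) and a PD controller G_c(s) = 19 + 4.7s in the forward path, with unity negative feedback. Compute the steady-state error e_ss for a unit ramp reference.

The loop has one pole at the origin (type 1). Velocity error constant K_v = lim_{s→0} s·G_c(s)P(s) = 19·11/9.8 = 21.33.
Steady-state error to a unit ramp: e_ss = 1/K_v = 0.0469.

0.0469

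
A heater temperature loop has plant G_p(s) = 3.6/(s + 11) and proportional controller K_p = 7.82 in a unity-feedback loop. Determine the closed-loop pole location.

Closed-loop transfer function: T(s) = K_p·G_p(s)/(1 + K_p·G_p(s)) = 28.15/(s + 11 + 28.15) = 28.15/(s + 39.15).
The closed-loop pole is at s = −39.15.

s = -39.15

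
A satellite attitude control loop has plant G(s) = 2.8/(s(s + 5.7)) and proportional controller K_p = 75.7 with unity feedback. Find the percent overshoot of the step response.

53.4%

From 1 + K_pG(s) = 0: s² + 5.7s + 212 = 0 ⇒ ω_n = 14.56, ζ = 0.1958.
%OS = 100·exp(−πζ/√(1−ζ²)) = 100·exp(−π·0.1958/√0.9617) = 53.4%.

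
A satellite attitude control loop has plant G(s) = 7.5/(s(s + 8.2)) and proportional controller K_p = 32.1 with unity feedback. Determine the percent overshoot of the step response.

42.3%

From 1 + K_pG(s) = 0: s² + 8.2s + 240.8 = 0 ⇒ ω_n = 15.52, ζ = 0.2642.
%OS = 100·exp(−πζ/√(1−ζ²)) = 100·exp(−π·0.2642/√0.9302) = 42.3%.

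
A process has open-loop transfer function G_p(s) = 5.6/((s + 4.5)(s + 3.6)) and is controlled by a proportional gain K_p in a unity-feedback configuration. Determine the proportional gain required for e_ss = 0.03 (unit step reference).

K_p = 93.5

For a type-0 loop with proportional control, e_ss = 1/(1 + K_p·G_p(0)).
G_p(0) = 0.3457. Require 1/(1 + K_p·0.3457) = 0.03, so 1 + 0.3457·K_p = 33.33.
K_p = (33.33 − 1)/0.3457 = 93.5.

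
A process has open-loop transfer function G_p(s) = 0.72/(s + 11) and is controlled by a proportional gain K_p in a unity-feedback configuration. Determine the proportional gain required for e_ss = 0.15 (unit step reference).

Steady-state error for a unit step on this type-0 loop is 1/(1 + K_p·G_p(0)).
G_p(0) = 0.06545. Require 1/(1 + K_p·0.06545) = 0.15, so 1 + 0.06545·K_p = 6.667.
K_p = (6.667 − 1)/0.06545 = 86.6.

K_p = 86.6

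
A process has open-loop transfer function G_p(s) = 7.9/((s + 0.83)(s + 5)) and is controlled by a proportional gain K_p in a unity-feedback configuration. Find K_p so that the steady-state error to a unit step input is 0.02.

For a type-0 loop with proportional control, e_ss = 1/(1 + K_p·G_p(0)).
G_p(0) = 1.904. Require 1/(1 + K_p·1.904) = 0.02, so 1 + 1.904·K_p = 50.
K_p = (50 − 1)/1.904 = 25.7.

K_p = 25.7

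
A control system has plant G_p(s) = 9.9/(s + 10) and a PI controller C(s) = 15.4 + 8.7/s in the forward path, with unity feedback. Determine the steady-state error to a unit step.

The open loop C(s)G_p(s) has a pole at the origin (type 1), so the static position error constant is infinite and e_ss = 1/(1+∞) = 0.

0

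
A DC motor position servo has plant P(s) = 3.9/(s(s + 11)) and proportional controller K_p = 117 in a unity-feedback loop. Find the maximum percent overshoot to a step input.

From 1 + K_pP(s) = 0: s² + 11s + 456.3 = 0 ⇒ ω_n = 21.36, ζ = 0.2575.
%OS = 100·exp(−πζ/√(1−ζ²)) = 100·exp(−π·0.2575/√0.9337) = 43.3%.

43.3%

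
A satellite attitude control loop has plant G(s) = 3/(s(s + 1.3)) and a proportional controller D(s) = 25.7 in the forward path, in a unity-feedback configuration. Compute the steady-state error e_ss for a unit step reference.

The open loop D(s)G(s) has a pole at the origin (type 1), so the static position error constant is infinite and e_ss = 1/(1+∞) = 0.

0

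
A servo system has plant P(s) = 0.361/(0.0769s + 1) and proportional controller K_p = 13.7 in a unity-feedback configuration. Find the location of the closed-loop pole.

s = -77.32

Closed loop: T(s) = K_p·P/(1+K_p·P) = 4.946/(0.0769s + 1 + 4.946), with pole at s = −(1 + 4.946)/0.0769 = −77.32.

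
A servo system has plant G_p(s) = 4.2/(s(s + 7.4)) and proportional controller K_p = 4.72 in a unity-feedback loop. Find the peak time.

Closed-loop characteristic equation: s² + 7.4s + 19.82 = 0, so ω_n = 4.452 rad/s and ζ = 7.4/(2·4.452) = 0.831.
Damped frequency ω_d = ω_n√(1−ζ²) = 2.477 rad/s, so peak time T_p = π/ω_d = 1.27 s.

T_p = 1.27 s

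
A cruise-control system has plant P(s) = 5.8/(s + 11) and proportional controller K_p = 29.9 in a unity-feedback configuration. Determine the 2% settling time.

T_s ≈ 0.0217 s

Closed-loop transfer function: T(s) = K_p·P(s)/(1 + K_p·P(s)) = 173.4/(s + 11 + 173.4) = 173.4/(s + 184.4).
Time constant τ = 1/184.4 = 0.005422 s, so the 2% settling time is about 4τ = 0.0217 s.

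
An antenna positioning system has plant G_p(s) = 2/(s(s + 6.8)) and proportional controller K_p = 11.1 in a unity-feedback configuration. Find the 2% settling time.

From 1 + K_pG_p(s) = 0: s² + 6.8s + 22.2 = 0 ⇒ ω_n = 4.712, ζ = 0.7216.
2% settling time T_s ≈ 4/(ζω_n) = 4/3.4 = 1.18 s.

T_s ≈ 1.18 s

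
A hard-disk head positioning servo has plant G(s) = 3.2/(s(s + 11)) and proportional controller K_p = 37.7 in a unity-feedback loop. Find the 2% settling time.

T_s ≈ 0.727 s

The closed-loop denominator s² + 11s + 120.6 gives ω_n = √120.6 = 10.98 and ζ = 11/(2ω_n) = 0.5007.
2% settling time T_s ≈ 4/(ζω_n) = 4/5.5 = 0.727 s.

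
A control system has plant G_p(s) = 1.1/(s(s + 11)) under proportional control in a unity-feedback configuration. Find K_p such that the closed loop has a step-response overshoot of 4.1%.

K_p = 54.1

From %OS = 100·exp(−πζ/√(1−ζ²)) = 4.1%, ζ = −ln(0.041)/√(π²+ln²(0.041)) = 0.713.
Characteristic equation s² + 11s + 1.1K_p = 0 gives ζ = 11/(2√(1.1K_p)).
Setting ζ = 0.713: √(1.1K_p) = 11/(2·0.713) = 7.714, so K_p = 59.51/1.1 = 54.1.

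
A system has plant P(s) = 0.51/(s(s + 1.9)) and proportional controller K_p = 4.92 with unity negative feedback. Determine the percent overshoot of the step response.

9.49%

From 1 + K_pP(s) = 0: s² + 1.9s + 2.509 = 0 ⇒ ω_n = 1.584, ζ = 0.5997.
%OS = 100·exp(−πζ/√(1−ζ²)) = 100·exp(−π·0.5997/√0.6403) = 9.49%.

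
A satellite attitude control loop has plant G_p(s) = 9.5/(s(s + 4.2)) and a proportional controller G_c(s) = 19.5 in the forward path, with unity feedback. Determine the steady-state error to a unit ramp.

0.0227

The loop has one pole at the origin (type 1). Velocity error constant K_v = lim_{s→0} s·G_c(s)G_p(s) = 19.5·9.5/4.2 = 44.11.
Steady-state error to a unit ramp: e_ss = 1/K_v = 0.0227.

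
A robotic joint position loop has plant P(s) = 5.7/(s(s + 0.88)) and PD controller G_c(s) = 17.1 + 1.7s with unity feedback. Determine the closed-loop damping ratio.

ζ = 0.535

Forward path: (17.1 + 1.7s)·5.7/(s(s+0.88)). The closed-loop characteristic equation is s² + (0.88 + 5.7·1.7)s + 5.7·17.1 = 0.
That is s² + 10.57s + 97.47 = 0, so ω_n = 9.873 rad/s and ζ = 10.57/(2·9.873) = 0.5353.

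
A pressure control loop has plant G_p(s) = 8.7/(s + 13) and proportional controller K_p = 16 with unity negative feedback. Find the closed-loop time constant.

τ = 0.00657 s

Closed-loop transfer function: T(s) = K_p·G_p(s)/(1 + K_p·G_p(s)) = 139.2/(s + 13 + 139.2) = 139.2/(s + 152.2).
Time constant τ = 1/152.2 = 0.00657 s.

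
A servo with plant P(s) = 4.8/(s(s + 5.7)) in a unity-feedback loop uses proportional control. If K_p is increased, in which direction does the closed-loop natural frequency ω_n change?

ω_n = √(4.8·K_p), which grows with K_p.

increase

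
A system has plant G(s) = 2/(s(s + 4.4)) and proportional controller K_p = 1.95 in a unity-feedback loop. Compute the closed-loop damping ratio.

1 + K_p·G(s) = 0 gives s² + 4.4s + 3.9 = 0.
So ω_n² = 3.9 ⇒ ω_n = 1.975 rad/s, and ζ = 4.4/(2ω_n) = 1.11.

ζ = 1.11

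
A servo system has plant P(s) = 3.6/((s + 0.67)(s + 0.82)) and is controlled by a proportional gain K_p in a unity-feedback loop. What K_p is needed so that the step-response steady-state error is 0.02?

K_p = 7.48

For a type-0 loop with proportional control, e_ss = 1/(1 + K_p·P(0)).
P(0) = 6.553. Require 1/(1 + K_p·6.553) = 0.02, so 1 + 6.553·K_p = 50.
K_p = (50 − 1)/6.553 = 7.48.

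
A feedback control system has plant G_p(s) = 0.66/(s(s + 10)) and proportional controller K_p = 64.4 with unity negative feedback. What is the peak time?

From 1 + K_pG_p(s) = 0: s² + 10s + 42.5 = 0 ⇒ ω_n = 6.52, ζ = 0.7669.
Damped frequency ω_d = ω_n√(1−ζ²) = 4.184 rad/s, so peak time T_p = π/ω_d = 0.751 s.

T_p = 0.751 s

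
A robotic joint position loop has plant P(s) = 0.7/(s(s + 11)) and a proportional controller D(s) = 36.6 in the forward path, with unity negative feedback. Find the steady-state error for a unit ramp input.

The loop has one pole at the origin (type 1). Velocity error constant K_v = lim_{s→0} s·D(s)P(s) = 36.6·0.7/11 = 2.329.
Steady-state error to a unit ramp: e_ss = 1/K_v = 0.429.

0.429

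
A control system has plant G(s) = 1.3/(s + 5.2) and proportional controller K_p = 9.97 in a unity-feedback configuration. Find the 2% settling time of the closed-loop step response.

Closed-loop transfer function: T(s) = K_p·G(s)/(1 + K_p·G(s)) = 12.96/(s + 5.2 + 12.96) = 12.96/(s + 18.16).
Time constant τ = 1/18.16 = 0.05506 s, so the 2% settling time is about 4τ = 0.22 s.

T_s ≈ 0.22 s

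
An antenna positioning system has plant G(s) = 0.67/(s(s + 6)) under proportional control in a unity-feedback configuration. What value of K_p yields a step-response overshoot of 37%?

From %OS = 100·exp(−πζ/√(1−ζ²)) = 37%, ζ = −ln(0.37)/√(π²+ln²(0.37)) = 0.3017.
Characteristic equation s² + 6s + 0.67K_p = 0 gives ζ = 6/(2√(0.67K_p)).
Setting ζ = 0.3017: √(0.67K_p) = 6/(2·0.3017) = 9.943, so K_p = 98.86/0.67 = 148.

K_p = 148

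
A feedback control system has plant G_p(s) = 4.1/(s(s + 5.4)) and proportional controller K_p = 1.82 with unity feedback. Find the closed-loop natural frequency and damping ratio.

1 + K_p·G_p(s) = 0 gives s² + 5.4s + 7.462 = 0.
So ω_n² = 7.462 ⇒ ω_n = 2.732 rad/s, and ζ = 5.4/(2ω_n) = 0.988.

ω_n = 2.73 rad/s, ζ = 0.988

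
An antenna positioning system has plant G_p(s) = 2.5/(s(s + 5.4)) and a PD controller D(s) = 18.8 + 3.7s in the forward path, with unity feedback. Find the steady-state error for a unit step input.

0

The open loop D(s)G_p(s) has a pole at the origin (type 1), so the static position error constant is infinite and e_ss = 1/(1+∞) = 0.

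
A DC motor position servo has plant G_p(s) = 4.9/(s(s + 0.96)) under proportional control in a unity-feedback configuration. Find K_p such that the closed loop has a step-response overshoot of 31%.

From %OS = 100·exp(−πζ/√(1−ζ²)) = 31%, ζ = −ln(0.31)/√(π²+ln²(0.31)) = 0.3493.
Characteristic equation s² + 0.96s + 4.9K_p = 0 gives ζ = 0.96/(2√(4.9K_p)).
Setting ζ = 0.3493: √(4.9K_p) = 0.96/(2·0.3493) = 1.374, so K_p = 1.888/4.9 = 0.385.

K_p = 0.385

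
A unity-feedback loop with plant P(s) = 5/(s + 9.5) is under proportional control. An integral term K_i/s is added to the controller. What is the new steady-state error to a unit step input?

0

Adding integral action puts a pole at s = 0 in the forward path, raising the system type to 1; a type-1 loop has zero steady-state error to a step.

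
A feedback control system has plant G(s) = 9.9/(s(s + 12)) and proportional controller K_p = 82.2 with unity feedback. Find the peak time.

The closed-loop denominator s² + 12s + 813.8 gives ω_n = √813.8 = 28.53 and ζ = 12/(2ω_n) = 0.2103.
Damped frequency ω_d = ω_n√(1−ζ²) = 27.89 rad/s, so peak time T_p = π/ω_d = 0.113 s.

T_p = 0.113 s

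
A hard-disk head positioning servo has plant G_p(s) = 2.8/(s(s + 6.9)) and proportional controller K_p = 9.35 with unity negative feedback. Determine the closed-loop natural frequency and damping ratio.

With unity feedback the closed-loop characteristic equation is s² + 6.9s + 9.35·2.8 = s² + 6.9s + 26.18 = 0.
Matching s² + 2ζω_n s + ω_n²: ω_n = √26.18 = 5.117 rad/s and 2ζω_n = 6.9, so ζ = 6.9/(2·5.117) = 0.674.

ω_n = 5.12 rad/s, ζ = 0.674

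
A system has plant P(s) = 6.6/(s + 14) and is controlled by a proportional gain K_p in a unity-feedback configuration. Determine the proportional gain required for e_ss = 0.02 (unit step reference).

K_p = 104

For a type-0 loop with proportional control, e_ss = 1/(1 + K_p·P(0)).
P(0) = 0.4714. Require 1/(1 + K_p·0.4714) = 0.02, so 1 + 0.4714·K_p = 50.
K_p = (50 − 1)/0.4714 = 104.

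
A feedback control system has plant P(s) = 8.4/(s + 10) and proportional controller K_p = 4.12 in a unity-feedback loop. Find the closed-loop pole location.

s = -44.61

Closed-loop transfer function: T(s) = K_p·P(s)/(1 + K_p·P(s)) = 34.61/(s + 10 + 34.61) = 34.61/(s + 44.61).
The closed-loop pole is at s = −44.61.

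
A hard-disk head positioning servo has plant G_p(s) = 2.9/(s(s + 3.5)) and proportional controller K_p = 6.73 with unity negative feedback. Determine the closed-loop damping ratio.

The closed-loop denominator is s(s+3.5) + 6.73·2.9 = s² + 3.5s + 19.52.
Matching s² + 2ζω_n s + ω_n²: ω_n = √19.52 = 4.418 rad/s and 2ζω_n = 3.5, so ζ = 3.5/(2·4.418) = 0.396.

ζ = 0.396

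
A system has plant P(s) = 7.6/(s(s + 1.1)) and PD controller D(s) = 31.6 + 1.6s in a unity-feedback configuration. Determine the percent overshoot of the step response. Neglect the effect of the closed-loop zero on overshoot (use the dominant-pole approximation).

Forward path: (31.6 + 1.6s)·7.6/(s(s+1.1)). The closed-loop characteristic equation is s² + (1.1 + 7.6·1.6)s + 7.6·31.6 = 0.
That is s² + 13.26s + 240.2 = 0, so ω_n = 15.5 rad/s and ζ = 13.26/(2·15.5) = 0.4278.
%OS = 100·exp(−πζ/√(1−ζ²)) = 22.6%.

22.6%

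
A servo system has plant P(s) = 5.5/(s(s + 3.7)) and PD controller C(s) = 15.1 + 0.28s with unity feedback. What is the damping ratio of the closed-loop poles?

Forward path: (15.1 + 0.28s)·5.5/(s(s+3.7)). The closed-loop characteristic equation is s² + (3.7 + 5.5·0.28)s + 5.5·15.1 = 0.
That is s² + 5.24s + 83.05 = 0, so ω_n = 9.113 rad/s and ζ = 5.24/(2·9.113) = 0.2875.

ζ = 0.287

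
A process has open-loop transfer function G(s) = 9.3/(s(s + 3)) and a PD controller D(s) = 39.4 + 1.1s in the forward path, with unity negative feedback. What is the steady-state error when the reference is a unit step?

The open loop D(s)G(s) has a pole at the origin (type 1), so the static position error constant is infinite and e_ss = 1/(1+∞) = 0.

0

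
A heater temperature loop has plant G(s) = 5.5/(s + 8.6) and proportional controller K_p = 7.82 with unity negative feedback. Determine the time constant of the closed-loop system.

τ = 0.0194 s

Closed-loop transfer function: T(s) = K_p·G(s)/(1 + K_p·G(s)) = 43.01/(s + 8.6 + 43.01) = 43.01/(s + 51.61).
Time constant τ = 1/51.61 = 0.0194 s.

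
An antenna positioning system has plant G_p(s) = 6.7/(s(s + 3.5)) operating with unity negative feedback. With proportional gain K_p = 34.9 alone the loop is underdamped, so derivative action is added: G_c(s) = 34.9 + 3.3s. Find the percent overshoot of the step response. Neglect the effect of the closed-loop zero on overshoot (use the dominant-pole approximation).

Forward path: (34.9 + 3.3s)·6.7/(s(s+3.5)). The closed-loop characteristic equation is s² + (3.5 + 6.7·3.3)s + 6.7·34.9 = 0.
That is s² + 25.61s + 233.8 = 0, so ω_n = 15.29 rad/s and ζ = 25.61/(2·15.29) = 0.8374.
%OS = 100·exp(−πζ/√(1−ζ²)) = 0.812%.

0.812%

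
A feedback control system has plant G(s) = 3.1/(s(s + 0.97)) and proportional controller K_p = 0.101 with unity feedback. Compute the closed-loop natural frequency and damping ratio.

1 + K_p·G(s) = 0 gives s² + 0.97s + 0.3131 = 0.
So ω_n² = 0.3131 ⇒ ω_n = 0.5596 rad/s, and ζ = 0.97/(2ω_n) = 0.867.

ω_n = 0.56 rad/s, ζ = 0.867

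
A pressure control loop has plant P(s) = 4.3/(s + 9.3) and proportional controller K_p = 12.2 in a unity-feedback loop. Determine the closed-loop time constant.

τ = 0.0162 s

Closed-loop transfer function: T(s) = K_p·P(s)/(1 + K_p·P(s)) = 52.46/(s + 9.3 + 52.46) = 52.46/(s + 61.76).
Time constant τ = 1/61.76 = 0.0162 s.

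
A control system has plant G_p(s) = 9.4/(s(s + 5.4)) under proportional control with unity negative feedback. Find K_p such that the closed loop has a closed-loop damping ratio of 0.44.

K_p = 4.01

Closed-loop characteristic equation: s² + 5.4s + K_p·9.4 = 0.
So ω_n = √(9.4K_p) and 2ζω_n = 5.4, giving ζ = 5.4/(2√(9.4K_p)).
Setting ζ = 0.44: √(9.4K_p) = 5.4/(2·0.44) = 6.136, so K_p = 37.65/9.4 = 4.01.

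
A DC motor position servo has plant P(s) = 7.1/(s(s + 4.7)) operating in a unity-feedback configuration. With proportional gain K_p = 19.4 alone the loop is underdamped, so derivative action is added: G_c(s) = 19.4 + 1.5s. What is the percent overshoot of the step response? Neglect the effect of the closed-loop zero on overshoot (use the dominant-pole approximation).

Forward path: (19.4 + 1.5s)·7.1/(s(s+4.7)). The closed-loop characteristic equation is s² + (4.7 + 7.1·1.5)s + 7.1·19.4 = 0.
That is s² + 15.35s + 137.7 = 0, so ω_n = 11.74 rad/s and ζ = 15.35/(2·11.74) = 0.654.
%OS = 100·exp(−πζ/√(1−ζ²)) = 6.62%.

6.62%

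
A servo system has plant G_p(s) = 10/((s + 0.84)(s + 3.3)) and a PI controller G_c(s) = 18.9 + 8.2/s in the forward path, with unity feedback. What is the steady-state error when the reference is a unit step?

0

The open loop G_c(s)G_p(s) has a pole at the origin (type 1), so the static position error constant is infinite and e_ss = 1/(1+∞) = 0.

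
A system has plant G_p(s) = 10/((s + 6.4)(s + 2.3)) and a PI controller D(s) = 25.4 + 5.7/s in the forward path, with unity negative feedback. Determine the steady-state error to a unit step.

The open loop D(s)G_p(s) has a pole at the origin (type 1), so the static position error constant is infinite and e_ss = 1/(1+∞) = 0.

0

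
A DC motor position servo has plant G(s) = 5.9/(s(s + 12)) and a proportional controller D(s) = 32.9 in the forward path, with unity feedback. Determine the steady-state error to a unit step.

The open loop D(s)G(s) has a pole at the origin (type 1), so the static position error constant is infinite and e_ss = 1/(1+∞) = 0.

0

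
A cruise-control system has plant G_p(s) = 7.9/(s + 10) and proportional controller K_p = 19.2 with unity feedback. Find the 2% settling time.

T_s ≈ 0.0247 s

Closed-loop transfer function: T(s) = K_p·G_p(s)/(1 + K_p·G_p(s)) = 151.7/(s + 10 + 151.7) = 151.7/(s + 161.7).
Time constant τ = 1/161.7 = 0.006185 s, so the 2% settling time is about 4τ = 0.0247 s.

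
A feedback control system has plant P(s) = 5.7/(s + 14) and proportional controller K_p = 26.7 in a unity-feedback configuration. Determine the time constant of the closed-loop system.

Closed-loop transfer function: T(s) = K_p·P(s)/(1 + K_p·P(s)) = 152.2/(s + 14 + 152.2) = 152.2/(s + 166.2).
Time constant τ = 1/166.2 = 0.00602 s.

τ = 0.00602 s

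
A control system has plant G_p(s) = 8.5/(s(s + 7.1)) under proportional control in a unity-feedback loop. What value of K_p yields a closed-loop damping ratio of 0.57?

Closed-loop characteristic equation: s² + 7.1s + K_p·8.5 = 0.
So ω_n = √(8.5K_p) and 2ζω_n = 7.1, giving ζ = 7.1/(2√(8.5K_p)).
Setting ζ = 0.57: √(8.5K_p) = 7.1/(2·0.57) = 6.228, so K_p = 38.79/8.5 = 4.56.

K_p = 4.56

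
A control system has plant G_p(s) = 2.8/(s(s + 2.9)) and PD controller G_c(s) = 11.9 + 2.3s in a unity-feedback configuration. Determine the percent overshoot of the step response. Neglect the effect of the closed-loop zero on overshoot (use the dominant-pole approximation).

1.32%

Forward path: (11.9 + 2.3s)·2.8/(s(s+2.9)). The closed-loop characteristic equation is s² + (2.9 + 2.8·2.3)s + 2.8·11.9 = 0.
That is s² + 9.34s + 33.32 = 0, so ω_n = 5.772 rad/s and ζ = 9.34/(2·5.772) = 0.809.
%OS = 100·exp(−πζ/√(1−ζ²)) = 1.32%.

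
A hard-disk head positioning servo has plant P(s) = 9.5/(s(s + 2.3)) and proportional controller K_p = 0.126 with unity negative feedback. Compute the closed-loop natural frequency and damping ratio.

ω_n = 1.09 rad/s, ζ = 1.05

The closed-loop denominator is s(s+2.3) + 0.126·9.5 = s² + 2.3s + 1.197.
Matching s² + 2ζω_n s + ω_n²: ω_n = √1.197 = 1.094 rad/s and 2ζω_n = 2.3, so ζ = 2.3/(2·1.094) = 1.05.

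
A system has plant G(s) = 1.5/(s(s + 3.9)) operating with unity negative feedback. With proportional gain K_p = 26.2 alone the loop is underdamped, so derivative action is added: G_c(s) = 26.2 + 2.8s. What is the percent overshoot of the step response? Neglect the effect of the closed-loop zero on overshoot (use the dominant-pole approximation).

7%

Forward path: (26.2 + 2.8s)·1.5/(s(s+3.9)). The closed-loop characteristic equation is s² + (3.9 + 1.5·2.8)s + 1.5·26.2 = 0.
That is s² + 8.1s + 39.3 = 0, so ω_n = 6.269 rad/s and ζ = 8.1/(2·6.269) = 0.646.
%OS = 100·exp(−πζ/√(1−ζ²)) = 7%.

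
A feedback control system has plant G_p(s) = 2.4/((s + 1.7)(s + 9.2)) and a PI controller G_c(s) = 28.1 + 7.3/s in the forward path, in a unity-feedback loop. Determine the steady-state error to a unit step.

0

The open loop G_c(s)G_p(s) has a pole at the origin (type 1), so the static position error constant is infinite and e_ss = 1/(1+∞) = 0.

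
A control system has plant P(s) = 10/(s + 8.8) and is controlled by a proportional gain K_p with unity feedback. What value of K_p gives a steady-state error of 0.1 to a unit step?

The loop is type 0, so e_ss(step) = 1/(1 + K_pos) with K_pos = K_p·P(0).
P(0) = 1.136. Require 1/(1 + K_p·1.136) = 0.1, so 1 + 1.136·K_p = 10.
K_p = (10 − 1)/1.136 = 7.92.

K_p = 7.92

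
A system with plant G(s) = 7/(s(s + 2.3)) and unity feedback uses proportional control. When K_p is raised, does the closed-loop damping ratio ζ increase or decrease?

ζ = 2.3/(2√(7K_p)); increasing K_p raises the denominator, so ζ falls.

decrease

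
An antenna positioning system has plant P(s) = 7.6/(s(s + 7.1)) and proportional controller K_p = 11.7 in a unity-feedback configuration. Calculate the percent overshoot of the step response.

From 1 + K_pP(s) = 0: s² + 7.1s + 88.92 = 0 ⇒ ω_n = 9.43, ζ = 0.3765.
%OS = 100·exp(−πζ/√(1−ζ²)) = 100·exp(−π·0.3765/√0.8583) = 27.9%.

27.9%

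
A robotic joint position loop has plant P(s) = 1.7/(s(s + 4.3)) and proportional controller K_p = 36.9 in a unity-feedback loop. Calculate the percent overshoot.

41.2%

From 1 + K_pP(s) = 0: s² + 4.3s + 62.73 = 0 ⇒ ω_n = 7.92, ζ = 0.2715.
%OS = 100·exp(−πζ/√(1−ζ²)) = 100·exp(−π·0.2715/√0.9263) = 41.2%.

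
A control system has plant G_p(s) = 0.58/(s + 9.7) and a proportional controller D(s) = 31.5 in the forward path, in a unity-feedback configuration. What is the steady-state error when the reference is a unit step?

0.347

The loop is type 0. Static position error constant K_pos = D(0)·G_p(0) = 31.5·0.05979 = 1.884.
Steady-state error to a unit step: e_ss = 1/(1+K_pos) = 1/2.884 = 0.347.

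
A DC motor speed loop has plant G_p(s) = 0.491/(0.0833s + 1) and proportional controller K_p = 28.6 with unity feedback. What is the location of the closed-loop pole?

Closed loop: T(s) = K_p·G_p/(1+K_p·G_p) = 14.04/(0.0833s + 1 + 14.04), with pole at s = −(1 + 14.04)/0.0833 = −180.6.

s = -180.6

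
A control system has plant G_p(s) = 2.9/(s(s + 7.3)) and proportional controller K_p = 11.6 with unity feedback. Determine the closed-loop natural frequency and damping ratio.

ω_n = 5.8 rad/s, ζ = 0.629

The closed-loop denominator is s(s+7.3) + 11.6·2.9 = s² + 7.3s + 33.64.
So ω_n² = 33.64 ⇒ ω_n = 5.8 rad/s, and ζ = 7.3/(2ω_n) = 0.629.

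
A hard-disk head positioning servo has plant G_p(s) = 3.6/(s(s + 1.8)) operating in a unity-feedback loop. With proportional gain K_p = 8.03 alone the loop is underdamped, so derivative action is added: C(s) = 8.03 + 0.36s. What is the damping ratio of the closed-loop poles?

Forward path: (8.03 + 0.36s)·3.6/(s(s+1.8)). The closed-loop characteristic equation is s² + (1.8 + 3.6·0.36)s + 3.6·8.03 = 0.
That is s² + 3.096s + 28.91 = 0, so ω_n = 5.377 rad/s and ζ = 3.096/(2·5.377) = 0.2879.

ζ = 0.288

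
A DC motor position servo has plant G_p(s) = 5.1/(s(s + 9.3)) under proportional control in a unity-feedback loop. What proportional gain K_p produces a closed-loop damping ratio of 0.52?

K_p = 15.7

Closed-loop characteristic equation: s² + 9.3s + K_p·5.1 = 0.
So ω_n = √(5.1K_p) and 2ζω_n = 9.3, giving ζ = 9.3/(2√(5.1K_p)).
Setting ζ = 0.52: √(5.1K_p) = 9.3/(2·0.52) = 8.942, so K_p = 79.96/5.1 = 15.7.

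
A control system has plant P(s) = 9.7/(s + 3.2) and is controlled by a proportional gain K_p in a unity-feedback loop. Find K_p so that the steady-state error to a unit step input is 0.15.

K_p = 1.87

Steady-state error for a unit step on this type-0 loop is 1/(1 + K_p·P(0)).
P(0) = 3.031. Require 1/(1 + K_p·3.031) = 0.15, so 1 + 3.031·K_p = 6.667.
K_p = (6.667 − 1)/3.031 = 1.87.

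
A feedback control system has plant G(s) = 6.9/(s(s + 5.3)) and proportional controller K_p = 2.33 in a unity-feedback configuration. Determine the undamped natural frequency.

1 + K_p·G(s) = 0 gives s² + 5.3s + 16.08 = 0.
So ω_n² = 16.08 ⇒ ω_n = 4.01 rad/s, and ζ = 5.3/(2ω_n) = 0.661.

ω_n = 4.01 rad/s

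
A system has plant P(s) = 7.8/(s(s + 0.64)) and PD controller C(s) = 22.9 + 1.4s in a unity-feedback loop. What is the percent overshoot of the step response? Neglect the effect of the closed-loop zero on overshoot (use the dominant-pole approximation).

22.2%

Forward path: (22.9 + 1.4s)·7.8/(s(s+0.64)). The closed-loop characteristic equation is s² + (0.64 + 7.8·1.4)s + 7.8·22.9 = 0.
That is s² + 11.56s + 178.6 = 0, so ω_n = 13.36 rad/s and ζ = 11.56/(2·13.36) = 0.4325.
%OS = 100·exp(−πζ/√(1−ζ²)) = 22.2%.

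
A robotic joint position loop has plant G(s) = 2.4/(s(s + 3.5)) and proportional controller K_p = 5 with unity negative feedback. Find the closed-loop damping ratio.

ζ = 0.505

The closed-loop denominator is s(s+3.5) + 5·2.4 = s² + 3.5s + 12.
So ω_n² = 12 ⇒ ω_n = 3.464 rad/s, and ζ = 3.5/(2ω_n) = 0.505.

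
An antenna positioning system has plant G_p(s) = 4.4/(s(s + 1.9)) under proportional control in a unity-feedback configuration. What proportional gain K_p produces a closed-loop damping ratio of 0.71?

K_p = 0.407

Closed-loop characteristic equation: s² + 1.9s + K_p·4.4 = 0.
So ω_n = √(4.4K_p) and 2ζω_n = 1.9, giving ζ = 1.9/(2√(4.4K_p)).
Setting ζ = 0.71: √(4.4K_p) = 1.9/(2·0.71) = 1.338, so K_p = 1.79/4.4 = 0.407.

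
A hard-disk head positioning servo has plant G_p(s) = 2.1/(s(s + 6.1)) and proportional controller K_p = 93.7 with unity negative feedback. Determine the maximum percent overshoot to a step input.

From 1 + K_pG_p(s) = 0: s² + 6.1s + 196.8 = 0 ⇒ ω_n = 14.03, ζ = 0.2174.
%OS = 100·exp(−πζ/√(1−ζ²)) = 100·exp(−π·0.2174/√0.9527) = 49.7%.

49.7%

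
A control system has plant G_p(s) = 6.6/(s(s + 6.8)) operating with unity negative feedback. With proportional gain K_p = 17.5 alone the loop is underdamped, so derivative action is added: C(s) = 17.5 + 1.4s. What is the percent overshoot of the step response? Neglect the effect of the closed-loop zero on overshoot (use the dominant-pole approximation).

2.95%

Forward path: (17.5 + 1.4s)·6.6/(s(s+6.8)). The closed-loop characteristic equation is s² + (6.8 + 6.6·1.4)s + 6.6·17.5 = 0.
That is s² + 16.04s + 115.5 = 0, so ω_n = 10.75 rad/s and ζ = 16.04/(2·10.75) = 0.7462.
%OS = 100·exp(−πζ/√(1−ζ²)) = 2.95%.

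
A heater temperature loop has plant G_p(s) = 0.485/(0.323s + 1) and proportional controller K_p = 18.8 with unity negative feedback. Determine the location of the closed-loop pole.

s = -31.33

Closed loop: T(s) = K_p·G_p/(1+K_p·G_p) = 9.118/(0.323s + 1 + 9.118), with pole at s = −(1 + 9.118)/0.323 = −31.33.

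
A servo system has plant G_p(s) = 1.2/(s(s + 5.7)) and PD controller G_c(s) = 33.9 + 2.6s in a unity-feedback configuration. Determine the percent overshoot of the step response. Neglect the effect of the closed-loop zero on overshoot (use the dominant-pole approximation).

4.95%

Forward path: (33.9 + 2.6s)·1.2/(s(s+5.7)). The closed-loop characteristic equation is s² + (5.7 + 1.2·2.6)s + 1.2·33.9 = 0.
That is s² + 8.82s + 40.68 = 0, so ω_n = 6.378 rad/s and ζ = 8.82/(2·6.378) = 0.6914.
%OS = 100·exp(−πζ/√(1−ζ²)) = 4.95%.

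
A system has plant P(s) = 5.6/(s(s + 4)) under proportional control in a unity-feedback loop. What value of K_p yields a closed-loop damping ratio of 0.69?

K_p = 1.5

Closed-loop characteristic equation: s² + 4s + K_p·5.6 = 0.
So ω_n = √(5.6K_p) and 2ζω_n = 4, giving ζ = 4/(2√(5.6K_p)).
Setting ζ = 0.69: √(5.6K_p) = 4/(2·0.69) = 2.899, so K_p = 8.402/5.6 = 1.5.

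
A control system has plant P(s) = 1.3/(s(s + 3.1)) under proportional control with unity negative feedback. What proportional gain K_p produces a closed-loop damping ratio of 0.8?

K_p = 2.89

Closed-loop characteristic equation: s² + 3.1s + K_p·1.3 = 0.
So ω_n = √(1.3K_p) and 2ζω_n = 3.1, giving ζ = 3.1/(2√(1.3K_p)).
Setting ζ = 0.8: √(1.3K_p) = 3.1/(2·0.8) = 1.938, so K_p = 3.754/1.3 = 2.89.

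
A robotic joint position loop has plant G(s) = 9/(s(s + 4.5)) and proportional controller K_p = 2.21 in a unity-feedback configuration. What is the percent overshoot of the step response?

16%

The closed-loop denominator s² + 4.5s + 19.89 gives ω_n = √19.89 = 4.46 and ζ = 4.5/(2ω_n) = 0.5045.
%OS = 100·exp(−πζ/√(1−ζ²)) = 100·exp(−π·0.5045/√0.7455) = 16%.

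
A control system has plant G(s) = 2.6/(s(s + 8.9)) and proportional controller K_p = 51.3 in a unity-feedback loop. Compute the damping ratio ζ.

With unity feedback the closed-loop characteristic equation is s² + 8.9s + 51.3·2.6 = s² + 8.9s + 133.4 = 0.
Matching s² + 2ζω_n s + ω_n²: ω_n = √133.4 = 11.55 rad/s and 2ζω_n = 8.9, so ζ = 8.9/(2·11.55) = 0.385.

ζ = 0.385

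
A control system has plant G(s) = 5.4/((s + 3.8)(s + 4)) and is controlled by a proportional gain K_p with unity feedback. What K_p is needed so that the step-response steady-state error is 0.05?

K_p = 53.5

The loop is type 0, so e_ss(step) = 1/(1 + K_pos) with K_pos = K_p·G(0).
G(0) = 0.3553. Require 1/(1 + K_p·0.3553) = 0.05, so 1 + 0.3553·K_p = 20.
K_p = (20 − 1)/0.3553 = 53.5.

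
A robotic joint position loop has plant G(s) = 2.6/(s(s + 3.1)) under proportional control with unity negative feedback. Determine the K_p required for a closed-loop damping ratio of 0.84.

Closed-loop characteristic equation: s² + 3.1s + K_p·2.6 = 0.
So ω_n = √(2.6K_p) and 2ζω_n = 3.1, giving ζ = 3.1/(2√(2.6K_p)).
Setting ζ = 0.84: √(2.6K_p) = 3.1/(2·0.84) = 1.845, so K_p = 3.405/2.6 = 1.31.

K_p = 1.31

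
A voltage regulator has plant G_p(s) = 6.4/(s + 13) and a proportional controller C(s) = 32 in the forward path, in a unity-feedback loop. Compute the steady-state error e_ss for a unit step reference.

The loop is type 0. Static position error constant K_pos = C(0)·G_p(0) = 32·0.4923 = 15.75.
Steady-state error to a unit step: e_ss = 1/(1+K_pos) = 1/16.75 = 0.0597.

0.0597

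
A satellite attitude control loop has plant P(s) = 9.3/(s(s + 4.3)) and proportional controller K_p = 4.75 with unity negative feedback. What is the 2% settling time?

The closed-loop denominator s² + 4.3s + 44.18 gives ω_n = √44.18 = 6.646 and ζ = 4.3/(2ω_n) = 0.3235.
2% settling time T_s ≈ 4/(ζω_n) = 4/2.15 = 1.86 s.

T_s ≈ 1.86 s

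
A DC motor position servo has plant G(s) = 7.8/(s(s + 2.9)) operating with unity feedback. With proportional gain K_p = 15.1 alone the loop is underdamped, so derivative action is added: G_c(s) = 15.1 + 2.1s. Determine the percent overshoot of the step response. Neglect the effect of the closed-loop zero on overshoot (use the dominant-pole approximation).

0.23%

Forward path: (15.1 + 2.1s)·7.8/(s(s+2.9)). The closed-loop characteristic equation is s² + (2.9 + 7.8·2.1)s + 7.8·15.1 = 0.
That is s² + 19.28s + 117.8 = 0, so ω_n = 10.85 rad/s and ζ = 19.28/(2·10.85) = 0.8883.
%OS = 100·exp(−πζ/√(1−ζ²)) = 0.23%.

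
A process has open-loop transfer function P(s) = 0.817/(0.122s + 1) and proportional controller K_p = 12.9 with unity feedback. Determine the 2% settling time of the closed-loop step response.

T_s ≈ 0.0423 s

Closed loop: T(s) = K_p·P/(1+K_p·P) = 10.54/(0.122s + 1 + 10.54), with pole at s = −(1 + 10.54)/0.122 = −94.58.
τ = 1/94.58 = 0.01057 s, so 2% settling time ≈ 4τ = 0.0423 s.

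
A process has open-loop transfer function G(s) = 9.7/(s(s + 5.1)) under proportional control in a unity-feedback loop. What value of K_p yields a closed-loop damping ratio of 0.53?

K_p = 2.39

Closed-loop characteristic equation: s² + 5.1s + K_p·9.7 = 0.
So ω_n = √(9.7K_p) and 2ζω_n = 5.1, giving ζ = 5.1/(2√(9.7K_p)).
Setting ζ = 0.53: √(9.7K_p) = 5.1/(2·0.53) = 4.811, so K_p = 23.15/9.7 = 2.39.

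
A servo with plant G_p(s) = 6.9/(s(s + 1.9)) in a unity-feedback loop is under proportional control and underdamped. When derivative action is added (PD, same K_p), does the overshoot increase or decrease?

decrease

The derivative term adds K·K_d to the s-coefficient of the characteristic equation, raising 2ζω_n while ω_n is unchanged; ζ increases, so overshoot decreases.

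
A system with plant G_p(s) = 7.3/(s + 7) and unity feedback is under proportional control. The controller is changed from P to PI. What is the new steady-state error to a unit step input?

Adding integral action puts a pole at s = 0 in the forward path, raising the system type to 1; a type-1 loop has zero steady-state error to a step.

0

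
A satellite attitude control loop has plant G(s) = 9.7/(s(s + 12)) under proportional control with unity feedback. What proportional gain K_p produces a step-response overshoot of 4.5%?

From %OS = 100·exp(−πζ/√(1−ζ²)) = 4.5%, ζ = −ln(0.045)/√(π²+ln²(0.045)) = 0.7025.
Characteristic equation s² + 12s + 9.7K_p = 0 gives ζ = 12/(2√(9.7K_p)).
Setting ζ = 0.7025: √(9.7K_p) = 12/(2·0.7025) = 8.541, so K_p = 72.95/9.7 = 7.52.

K_p = 7.52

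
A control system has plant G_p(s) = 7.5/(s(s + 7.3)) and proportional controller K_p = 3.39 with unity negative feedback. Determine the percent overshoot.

3.7%

From 1 + K_pG_p(s) = 0: s² + 7.3s + 25.43 = 0 ⇒ ω_n = 5.042, ζ = 0.7239.
%OS = 100·exp(−πζ/√(1−ζ²)) = 100·exp(−π·0.7239/√0.476) = 3.7%.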